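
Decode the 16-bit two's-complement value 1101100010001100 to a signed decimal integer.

MSB is 1, so the value is negative.
Unsigned reading: 55436. Subtract 2^16 = 65536: 55436 − 65536 = -10100.

-10100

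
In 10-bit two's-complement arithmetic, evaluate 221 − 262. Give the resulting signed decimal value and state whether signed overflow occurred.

221 → 0011011101
262 → 0100000110
Subtract via negate-and-add: invert 0100000110 + 1 = 1011111010 (i.e. -262).
  0011011101
+ 1011111010
= 1111010111
Result 1111010111: MSB = 1 → 983 − 1024 = -41.
Addends (after negating the subtrahend) have opposite signs, so signed overflow cannot occur.

-41; no overflow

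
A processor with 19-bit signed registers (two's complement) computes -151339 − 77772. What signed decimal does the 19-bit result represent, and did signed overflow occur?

-151339 → 1011011000011010101
77772 → 0010010111111001100
Subtract via negate-and-add: invert 0010010111111001100 + 1 = 1101101000000110100 (i.e. -77772).
  1011011000011010101
+ 1101101000000110100
= 1001000000100001001  (discard carry-out 1)
Result 1001000000100001001: MSB = 1 → 295177 − 524288 = -229111.
Both addends (after negating the subtrahend) are negative and so is the stored result: no signed overflow.

-229111; no overflow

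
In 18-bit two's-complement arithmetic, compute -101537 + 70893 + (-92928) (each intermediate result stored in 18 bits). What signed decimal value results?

-101537 + 70893 = -30644 (111000100001001100)
-30644 + (-92928) = -123572 (100001110101001100)

-123572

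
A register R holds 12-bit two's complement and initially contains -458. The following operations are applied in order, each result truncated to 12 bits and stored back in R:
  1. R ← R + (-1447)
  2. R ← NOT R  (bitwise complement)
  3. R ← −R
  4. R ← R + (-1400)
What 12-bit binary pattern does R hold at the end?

Start: R = -458 = 111000110110.
R = -458 + (-1447) = -1905 = 100010001111
R = NOT 100010001111 = 011101110000 = 1904
R = −(1904) = -1904 = 100010010000
R = -1904 + (-1400) = -3304; wraps to 792 = 001100011000

001100011000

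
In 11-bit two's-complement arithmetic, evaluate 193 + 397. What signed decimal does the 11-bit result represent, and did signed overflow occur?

193 → 00011000001
397 → 00110001101
  00011000001
+ 00110001101
= 01001001110
Result 01001001110: MSB = 0 → value 590.
Both addends are non-negative and so is the stored result: no signed overflow.

590; no overflow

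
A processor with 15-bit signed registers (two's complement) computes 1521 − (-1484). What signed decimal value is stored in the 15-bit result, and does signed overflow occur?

3005; no overflow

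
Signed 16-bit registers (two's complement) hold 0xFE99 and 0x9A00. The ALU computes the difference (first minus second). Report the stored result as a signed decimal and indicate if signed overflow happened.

25753; no overflow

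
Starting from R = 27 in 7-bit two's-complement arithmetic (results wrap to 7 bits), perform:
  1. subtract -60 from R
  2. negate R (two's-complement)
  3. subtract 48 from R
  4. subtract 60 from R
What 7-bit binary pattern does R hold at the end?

0111101

Start: R = 27 = 0011011.
R = 27 − (-60) = 87; wraps to -41 = 1010111
R = −(-41) = 41 = 0101001
R = 41 − 48 = -7 = 1111001
R = -7 − 60 = -67; wraps to 61 = 0111101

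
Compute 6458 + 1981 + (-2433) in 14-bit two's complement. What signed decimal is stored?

6458 + 1981 = 8439 → wraps to -7945 (10000011110111)
-7945 + (-2433) = -10378 → wraps to 6006 (01011101110110)

6006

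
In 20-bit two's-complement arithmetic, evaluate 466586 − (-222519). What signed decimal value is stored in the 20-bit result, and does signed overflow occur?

-359471; overflow

466586 → 01110001111010011010
-222519 → 11001001101011001001
Subtract via negate-and-add: invert 11001001101011001001 + 1 = 00110110010100110111 (i.e. 222519).
  01110001111010011010
+ 00110110010100110111
= 10101000001111010001
Result 10101000001111010001: MSB = 1 → 689105 − 1048576 = -359471.
Both addends (after negating the subtrahend) are non-negative but the stored result is negative: signed overflow. The true value 466586 − (-222519) = 689105 lies outside [-524288, 524287].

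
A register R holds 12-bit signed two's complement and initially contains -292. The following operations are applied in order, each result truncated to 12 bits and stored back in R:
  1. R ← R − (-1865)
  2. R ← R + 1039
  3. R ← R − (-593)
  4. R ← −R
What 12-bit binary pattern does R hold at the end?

Start: R = -292 = 111011011100.
R = -292 − (-1865) = 1573 = 011000100101
R = 1573 + 1039 = 2612; wraps to -1484 = 101000110100
R = -1484 − (-593) = -891 = 110010000101
R = −(-891) = 891 = 001101111011

001101111011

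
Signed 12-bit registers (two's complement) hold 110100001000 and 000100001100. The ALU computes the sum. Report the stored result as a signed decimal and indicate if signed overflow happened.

-492; no overflow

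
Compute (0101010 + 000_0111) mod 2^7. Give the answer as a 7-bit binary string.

0110001

  0101010
+ 0000111
= 0110001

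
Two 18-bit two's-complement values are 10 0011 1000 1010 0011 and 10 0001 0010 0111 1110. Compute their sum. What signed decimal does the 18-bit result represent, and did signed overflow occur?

19233; overflow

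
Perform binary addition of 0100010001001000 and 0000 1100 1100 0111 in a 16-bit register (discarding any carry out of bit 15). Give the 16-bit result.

0101000100001111

  0100010001001000
+ 0000110011000111
= 0101000100001111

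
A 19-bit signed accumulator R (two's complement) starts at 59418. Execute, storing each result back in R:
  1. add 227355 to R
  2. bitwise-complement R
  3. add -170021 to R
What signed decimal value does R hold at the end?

Start: R = 59418 = 0001110100000011010.
R = 59418 + 227355 = 286773; wraps to -237515 = 1000110000000110101
R = NOT 1000110000000110101 = 0111001111111001010 = 237514
R = 237514 + (-170021) = 67493 = 0010000011110100101

67493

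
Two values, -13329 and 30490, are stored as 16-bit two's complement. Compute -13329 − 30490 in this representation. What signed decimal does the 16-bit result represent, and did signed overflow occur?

21717; overflow

-13329 → 1100101111101111
30490 → 0111011100011010
Subtract via negate-and-add: invert 0111011100011010 + 1 = 1000100011100110 (i.e. -30490).
  1100101111101111
+ 1000100011100110
= 0101010011010101  (discard carry-out 1)
Result 0101010011010101: MSB = 0 → value 21717.
Both addends (after negating the subtrahend) are negative but the stored result is non-negative: signed overflow. The true value -13329 − 30490 = -43819 lies outside [-32768, 32767].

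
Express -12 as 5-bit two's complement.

10100

|-12| = 12 = 01100 in 5 bits.
Invert the bits: 10011. Add 1: 10100.
Check: 10100 reads as 20 − 32 = -12.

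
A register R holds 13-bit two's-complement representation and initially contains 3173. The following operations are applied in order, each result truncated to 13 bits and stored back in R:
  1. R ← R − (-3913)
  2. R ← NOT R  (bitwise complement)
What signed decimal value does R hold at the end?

Start: R = 3173 = 0110001100101.
R = 3173 − (-3913) = 7086; wraps to -1106 = 1101110101110
R = NOT 1101110101110 = 0010001010001 = 1105

1105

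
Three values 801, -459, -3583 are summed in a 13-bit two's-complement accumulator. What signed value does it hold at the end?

-3241

801 + (-459) = 342 (0000101010110)
342 + (-3583) = -3241 (1001101010111)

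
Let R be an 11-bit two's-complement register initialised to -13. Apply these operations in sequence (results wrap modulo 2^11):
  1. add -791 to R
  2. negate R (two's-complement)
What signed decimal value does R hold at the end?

804

Start: R = -13 = 11111110011.
R = -13 + (-791) = -804 = 10011011100
R = −(-804) = 804 = 01100100100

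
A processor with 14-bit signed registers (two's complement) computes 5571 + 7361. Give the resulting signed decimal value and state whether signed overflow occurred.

-3452; overflow

5571 → 01010111000011
7361 → 01110011000001
  01010111000011
+ 01110011000001
= 11001010000100
Result 11001010000100: MSB = 1 → 12932 − 16384 = -3452.
Both addends are non-negative but the stored result is negative: signed overflow. The true value 5571 + 7361 = 12932 lies outside [-8192, 8191].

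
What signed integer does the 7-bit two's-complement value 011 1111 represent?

MSB is 0, so the value is non-negative: 0111111 = 63.

63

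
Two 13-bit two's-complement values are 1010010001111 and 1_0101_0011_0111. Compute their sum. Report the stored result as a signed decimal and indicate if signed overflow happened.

1010010001111 = -2929 (signed)
1_0101_0011_0111 → 1010100110111 = -2761 (signed)
  1010010001111
+ 1010100110111
= 0100111000110  (discard carry-out 1)
Result 0100111000110: MSB = 0 → value 2502.
Both addends are negative but the stored result is non-negative: signed overflow. The true value -2929 + (-2761) = -5690 lies outside [-4096, 4095].

2502; overflow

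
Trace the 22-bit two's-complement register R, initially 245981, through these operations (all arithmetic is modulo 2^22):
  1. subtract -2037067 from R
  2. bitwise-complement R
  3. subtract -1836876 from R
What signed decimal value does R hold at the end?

Start: R = 245981 = 0000111100000011011101.
R = 245981 − (-2037067) = 2283048; wraps to -1911256 = 1000101101011000101000
R = NOT 1000101101011000101000 = 0111010010100111010111 = 1911255
R = 1911255 − (-1836876) = 3748131; wraps to -446173 = 1110010011000100100011

-446173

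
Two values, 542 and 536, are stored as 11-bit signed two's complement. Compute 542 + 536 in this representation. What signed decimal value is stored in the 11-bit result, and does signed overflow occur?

542 → 01000011110
536 → 01000011000
  01000011110
+ 01000011000
= 10000110110
Result 10000110110: MSB = 1 → 1078 − 2048 = -970.
Both addends are non-negative but the stored result is negative: signed overflow. The true value 542 + 536 = 1078 lies outside [-1024, 1023].

-970; overflow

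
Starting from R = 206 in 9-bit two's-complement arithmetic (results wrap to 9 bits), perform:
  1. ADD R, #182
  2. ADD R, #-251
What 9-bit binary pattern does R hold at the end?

Start: R = 206 = 011001110.
R = 206 + 182 = 388; wraps to -124 = 110000100
R = -124 + (-251) = -375; wraps to 137 = 010001001

010001001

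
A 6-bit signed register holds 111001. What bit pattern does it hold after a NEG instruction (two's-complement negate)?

Invert: 000110. Add 1: 000111.

000111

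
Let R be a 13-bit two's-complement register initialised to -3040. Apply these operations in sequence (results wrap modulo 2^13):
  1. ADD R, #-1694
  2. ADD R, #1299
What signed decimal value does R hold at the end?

-3435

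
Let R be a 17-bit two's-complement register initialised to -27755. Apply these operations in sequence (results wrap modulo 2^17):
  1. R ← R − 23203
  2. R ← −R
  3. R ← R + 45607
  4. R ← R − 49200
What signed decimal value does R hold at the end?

47365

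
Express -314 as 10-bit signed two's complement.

1011000110

|-314| = 314 = 0100111010 in 10 bits.
Invert the bits: 1011000101. Add 1: 1011000110.
Check: 1011000110 reads as 710 − 1024 = -314.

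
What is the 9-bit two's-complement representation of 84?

84 is non-negative, so write it directly in 9 bits: 001010100.

001010100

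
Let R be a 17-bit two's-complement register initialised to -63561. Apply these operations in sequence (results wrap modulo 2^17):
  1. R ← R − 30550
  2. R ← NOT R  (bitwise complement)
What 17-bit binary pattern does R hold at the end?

Start: R = -63561 = 10000011110110111.
R = -63561 − 30550 = -94111; wraps to 36961 = 01001000001100001
R = NOT 01001000001100001 = 10110111110011110 = -36962

10110111110011110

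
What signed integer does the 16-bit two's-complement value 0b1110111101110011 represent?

MSB is 1, so the value is negative.
Unsigned reading: 61299. Subtract 2^16 = 65536: 61299 − 65536 = -4237.

-4237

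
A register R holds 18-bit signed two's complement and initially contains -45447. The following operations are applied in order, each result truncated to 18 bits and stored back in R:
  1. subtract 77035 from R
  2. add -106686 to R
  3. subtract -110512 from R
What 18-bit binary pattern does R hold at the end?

Start: R = -45447 = 110100111001111001.
R = -45447 − 77035 = -122482 = 100010000110001110
R = -122482 + (-106686) = -229168; wraps to 32976 = 001000000011010000
R = 32976 − (-110512) = 143488; wraps to -118656 = 100011000010000000

100011000010000000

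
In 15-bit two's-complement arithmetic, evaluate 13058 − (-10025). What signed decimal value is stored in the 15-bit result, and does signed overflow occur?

-9685; overflow

13058 → 011001100000010
-10025 → 101100011010111
Subtract via negate-and-add: invert 101100011010111 + 1 = 010011100101001 (i.e. 10025).
  011001100000010
+ 010011100101001
= 101101000101011
Result 101101000101011: MSB = 1 → 23083 − 32768 = -9685.
Both addends (after negating the subtrahend) are non-negative but the stored result is negative: signed overflow. The true value 13058 − (-10025) = 23083 lies outside [-16384, 16383].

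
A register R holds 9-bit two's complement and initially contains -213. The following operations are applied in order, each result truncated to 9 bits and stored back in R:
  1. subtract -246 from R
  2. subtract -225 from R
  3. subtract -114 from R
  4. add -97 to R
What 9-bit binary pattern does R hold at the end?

100010011

Start: R = -213 = 100101011.
R = -213 − (-246) = 33 = 000100001
R = 33 − (-225) = 258; wraps to -254 = 100000010
R = -254 − (-114) = -140 = 101110100
R = -140 + (-97) = -237 = 100010011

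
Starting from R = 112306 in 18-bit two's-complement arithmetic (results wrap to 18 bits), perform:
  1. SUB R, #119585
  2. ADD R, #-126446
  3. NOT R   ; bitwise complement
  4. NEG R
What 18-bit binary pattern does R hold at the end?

011111010110100100

Start: R = 112306 = 011011011010110010.
R = 112306 − 119585 = -7279 = 111110001110010001
R = -7279 + (-126446) = -133725; wraps to 128419 = 011111010110100011
R = NOT 011111010110100011 = 100000101001011100 = -128420
R = −(-128420) = 128420 = 011111010110100100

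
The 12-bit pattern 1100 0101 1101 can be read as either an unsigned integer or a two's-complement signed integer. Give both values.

Unsigned: 110001011101 = 3165.
Signed: MSB=1 → 3165 − 4096 = -931.

unsigned = 3165, signed = -931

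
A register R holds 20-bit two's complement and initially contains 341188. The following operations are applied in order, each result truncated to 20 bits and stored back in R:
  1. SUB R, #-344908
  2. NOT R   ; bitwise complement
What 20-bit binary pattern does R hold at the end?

01011000011111101111

Start: R = 341188 = 01010011010011000100.
R = 341188 − (-344908) = 686096; wraps to -362480 = 10100111100000010000
R = NOT 10100111100000010000 = 01011000011111101111 = 362479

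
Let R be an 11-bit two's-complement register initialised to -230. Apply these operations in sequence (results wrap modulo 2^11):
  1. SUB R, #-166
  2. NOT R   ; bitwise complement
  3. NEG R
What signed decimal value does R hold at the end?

-63

Start: R = -230 = 11100011010.
R = -230 − (-166) = -64 = 11111000000
R = NOT 11111000000 = 00000111111 = 63
R = −(63) = -63 = 11111000001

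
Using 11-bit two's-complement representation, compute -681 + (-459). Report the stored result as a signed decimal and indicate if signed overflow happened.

-681 → 10101010111
-459 → 11000110101
  10101010111
+ 11000110101
= 01110001100  (discard carry-out 1)
Result 01110001100: MSB = 0 → value 908.
Both addends are negative but the stored result is non-negative: signed overflow. The true value -681 + (-459) = -1140 lies outside [-1024, 1023].

908; overflow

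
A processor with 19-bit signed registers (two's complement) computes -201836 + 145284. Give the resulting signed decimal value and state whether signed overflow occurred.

-56552; no overflow

-201836 → 1001110101110010100
145284 → 0100011011110000100
  1001110101110010100
+ 0100011011110000100
= 1110010001100011000
Result 1110010001100011000: MSB = 1 → 467736 − 524288 = -56552.
Addends have opposite signs, so signed overflow cannot occur.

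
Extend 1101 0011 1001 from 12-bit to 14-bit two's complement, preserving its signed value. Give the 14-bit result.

MSB of 110100111001 is 1; replicate it into the new high bits.
11|110100111001 → 11110100111001 (still -711).

11110100111001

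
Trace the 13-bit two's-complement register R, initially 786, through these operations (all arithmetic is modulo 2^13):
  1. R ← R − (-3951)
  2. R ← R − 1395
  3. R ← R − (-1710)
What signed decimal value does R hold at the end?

-3140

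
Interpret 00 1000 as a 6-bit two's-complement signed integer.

8

MSB is 0, so the value is non-negative: 001000 = 8.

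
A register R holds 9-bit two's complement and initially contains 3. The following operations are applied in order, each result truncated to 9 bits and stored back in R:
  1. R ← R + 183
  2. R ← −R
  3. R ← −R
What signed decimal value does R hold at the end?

186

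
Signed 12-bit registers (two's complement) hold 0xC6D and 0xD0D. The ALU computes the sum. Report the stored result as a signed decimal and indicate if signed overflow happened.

0xC6D = 110001101101 = -915 (signed)
0xD0D = 110100001101 = -755 (signed)
  110001101101
+ 110100001101
= 100101111010  (discard carry-out 1)
Result 100101111010: MSB = 1 → 2426 − 4096 = -1670.
Both addends are negative and so is the stored result: no signed overflow.

-1670; no overflow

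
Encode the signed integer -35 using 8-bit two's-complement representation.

|-35| = 35 = 00100011 in 8 bits.
Invert the bits: 11011100. Add 1: 11011101.
Check: 11011101 reads as 221 − 256 = -35.

11011101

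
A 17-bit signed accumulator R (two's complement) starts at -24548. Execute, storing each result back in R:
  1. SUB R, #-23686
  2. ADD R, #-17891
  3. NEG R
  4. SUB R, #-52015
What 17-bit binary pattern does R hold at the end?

10001010001110000

Start: R = -24548 = 11010000000011100.
R = -24548 − (-23686) = -862 = 11111110010100010
R = -862 + (-17891) = -18753 = 11011011010111111
R = −(-18753) = 18753 = 00100100101000001
R = 18753 − (-52015) = 70768; wraps to -60304 = 10001010001110000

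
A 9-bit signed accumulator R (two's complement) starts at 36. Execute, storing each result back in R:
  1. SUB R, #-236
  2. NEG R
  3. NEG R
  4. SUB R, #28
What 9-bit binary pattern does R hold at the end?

Start: R = 36 = 000100100.
R = 36 − (-236) = 272; wraps to -240 = 100010000
R = −(-240) = 240 = 011110000
R = −(240) = -240 = 100010000
R = -240 − 28 = -268; wraps to 244 = 011110100

011110100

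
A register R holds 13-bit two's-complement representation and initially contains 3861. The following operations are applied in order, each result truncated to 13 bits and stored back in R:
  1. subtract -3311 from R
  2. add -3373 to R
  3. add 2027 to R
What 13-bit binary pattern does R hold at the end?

Start: R = 3861 = 0111100010101.
R = 3861 − (-3311) = 7172; wraps to -1020 = 1110000000100
R = -1020 + (-3373) = -4393; wraps to 3799 = 0111011010111
R = 3799 + 2027 = 5826; wraps to -2366 = 1011011000010

1011011000010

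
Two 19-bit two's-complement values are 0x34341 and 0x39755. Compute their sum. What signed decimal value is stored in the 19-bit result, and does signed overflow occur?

-75114; overflow

0x34341 = 0110100001101000001 = 213825 (signed)
0x39755 = 0111001011101010101 = 235349 (signed)
  0110100001101000001
+ 0111001011101010101
= 1101101101010010110
Result 1101101101010010110: MSB = 1 → 449174 − 524288 = -75114.
Both addends are non-negative but the stored result is negative: signed overflow. The true value 213825 + 235349 = 449174 lies outside [-262144, 262143].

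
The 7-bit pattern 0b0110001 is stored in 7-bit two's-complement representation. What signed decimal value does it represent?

49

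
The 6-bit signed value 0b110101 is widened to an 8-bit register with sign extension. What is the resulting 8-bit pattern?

MSB of 110101 is 1; replicate it into the new high bits.
11|110101 → 11110101 (still -11).

11110101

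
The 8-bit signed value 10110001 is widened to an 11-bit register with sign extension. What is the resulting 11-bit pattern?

11110110001

MSB of 10110001 is 1; replicate it into the new high bits.
111|10110001 → 11110110001 (still -79).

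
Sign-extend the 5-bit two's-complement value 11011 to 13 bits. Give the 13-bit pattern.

MSB of 11011 is 1; replicate it into the new high bits.
11111111|11011 → 1111111111011 (still -5).

1111111111011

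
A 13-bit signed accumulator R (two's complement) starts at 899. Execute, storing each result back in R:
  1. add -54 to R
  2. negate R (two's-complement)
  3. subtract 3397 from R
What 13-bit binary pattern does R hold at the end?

0111101101110

Start: R = 899 = 0001110000011.
R = 899 + (-54) = 845 = 0001101001101
R = −(845) = -845 = 1110010110011
R = -845 − 3397 = -4242; wraps to 3950 = 0111101101110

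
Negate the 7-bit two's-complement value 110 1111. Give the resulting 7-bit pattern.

0010001

Invert: 0010000. Add 1: 0010001.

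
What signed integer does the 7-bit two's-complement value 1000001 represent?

-63

MSB is 1, so the value is negative.
Unsigned reading: 65. Subtract 2^7 = 128: 65 − 128 = -63.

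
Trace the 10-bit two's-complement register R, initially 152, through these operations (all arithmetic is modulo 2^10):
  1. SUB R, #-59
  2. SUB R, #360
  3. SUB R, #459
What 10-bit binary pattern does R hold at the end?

0110100000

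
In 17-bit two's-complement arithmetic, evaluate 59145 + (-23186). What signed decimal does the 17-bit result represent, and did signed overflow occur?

35959; no overflow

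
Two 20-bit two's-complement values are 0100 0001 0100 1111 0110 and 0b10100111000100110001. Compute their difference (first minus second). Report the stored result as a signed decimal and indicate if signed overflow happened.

0100 0001 0100 1111 0110 → 01000001010011110110 = 267510 (signed)
0b10100111000100110001 → 10100111000100110001 = -364239 (signed)
Subtract via negate-and-add: invert 10100111000100110001 + 1 = 01011000111011001111 (i.e. 364239).
  01000001010011110110
+ 01011000111011001111
= 10011010001111000101
Result 10011010001111000101: MSB = 1 → 631749 − 1048576 = -416827.
Both addends (after negating the subtrahend) are non-negative but the stored result is negative: signed overflow. The true value 267510 − (-364239) = 631749 lies outside [-524288, 524287].

-416827; overflow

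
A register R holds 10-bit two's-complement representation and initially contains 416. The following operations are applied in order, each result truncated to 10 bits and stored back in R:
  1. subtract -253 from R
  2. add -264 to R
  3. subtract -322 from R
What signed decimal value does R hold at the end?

-297

Start: R = 416 = 0110100000.
R = 416 − (-253) = 669; wraps to -355 = 1010011101
R = -355 + (-264) = -619; wraps to 405 = 0110010101
R = 405 − (-322) = 727; wraps to -297 = 1011010111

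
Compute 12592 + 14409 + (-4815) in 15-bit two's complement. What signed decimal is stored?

12592 + 14409 = 27001 → wraps to -5767 (110100101111001)
-5767 + (-4815) = -10582 (101011010101010)

-10582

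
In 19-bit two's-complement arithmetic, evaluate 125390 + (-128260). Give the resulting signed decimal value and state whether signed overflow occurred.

-2870; no overflow

125390 → 0011110100111001110
-128260 → 1100000101011111100
  0011110100111001110
+ 1100000101011111100
= 1111111010011001010
Result 1111111010011001010: MSB = 1 → 521418 − 524288 = -2870.
Addends have opposite signs, so signed overflow cannot occur.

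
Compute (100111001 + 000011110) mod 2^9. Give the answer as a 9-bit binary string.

  100111001
+ 000011110
= 101010111

101010111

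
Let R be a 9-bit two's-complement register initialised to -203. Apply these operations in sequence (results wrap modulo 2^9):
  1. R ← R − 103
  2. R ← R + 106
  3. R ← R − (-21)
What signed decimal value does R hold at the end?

-179

Start: R = -203 = 100110101.
R = -203 − 103 = -306; wraps to 206 = 011001110
R = 206 + 106 = 312; wraps to -200 = 100111000
R = -200 − (-21) = -179 = 101001101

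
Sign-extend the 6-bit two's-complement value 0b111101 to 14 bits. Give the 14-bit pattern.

11111111111101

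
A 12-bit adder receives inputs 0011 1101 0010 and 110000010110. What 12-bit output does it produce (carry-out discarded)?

111111101000

  001111010010
+ 110000010110
= 111111101000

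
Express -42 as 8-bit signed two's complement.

|-42| = 42 = 00101010 in 8 bits.
Invert the bits: 11010101. Add 1: 11010110.
Check: 11010110 reads as 214 − 256 = -42.

11010110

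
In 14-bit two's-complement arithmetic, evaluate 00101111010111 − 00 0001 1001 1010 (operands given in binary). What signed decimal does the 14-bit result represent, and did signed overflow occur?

2621; no overflow

00101111010111 = 3031 (signed)
00 0001 1001 1010 → 00000110011010 = 410 (signed)
Subtract via negate-and-add: invert 00000110011010 + 1 = 11111001100110 (i.e. -410).
  00101111010111
+ 11111001100110
= 00101000111101  (discard carry-out 1)
Result 00101000111101: MSB = 0 → value 2621.
Addends (after negating the subtrahend) have opposite signs, so signed overflow cannot occur.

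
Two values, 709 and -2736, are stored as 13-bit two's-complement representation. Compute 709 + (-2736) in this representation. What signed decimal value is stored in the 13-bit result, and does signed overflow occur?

-2027; no overflow

709 → 0001011000101
-2736 → 1010101010000
  0001011000101
+ 1010101010000
= 1100000010101
Result 1100000010101: MSB = 1 → 6165 − 8192 = -2027.
Addends have opposite signs, so signed overflow cannot occur.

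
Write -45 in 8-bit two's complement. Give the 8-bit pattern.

11010011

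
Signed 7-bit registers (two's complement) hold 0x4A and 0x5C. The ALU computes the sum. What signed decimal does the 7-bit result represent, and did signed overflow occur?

38; overflow

0x4A = 1001010 = -54 (signed)
0x5C = 1011100 = -36 (signed)
  1001010
+ 1011100
= 0100110  (discard carry-out 1)
Result 0100110: MSB = 0 → value 38.
Both addends are negative but the stored result is non-negative: signed overflow. The true value -54 + (-36) = -90 lies outside [-64, 63].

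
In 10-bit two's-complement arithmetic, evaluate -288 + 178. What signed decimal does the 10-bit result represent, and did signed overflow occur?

-110; no overflow

-288 → 1011100000
178 → 0010110010
  1011100000
+ 0010110010
= 1110010010
Result 1110010010: MSB = 1 → 914 − 1024 = -110.
Addends have opposite signs, so signed overflow cannot occur.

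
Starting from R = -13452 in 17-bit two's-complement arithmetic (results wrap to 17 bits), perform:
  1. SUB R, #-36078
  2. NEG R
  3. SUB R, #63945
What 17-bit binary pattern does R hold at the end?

01010110111010101

Start: R = -13452 = 11100101101110100.
R = -13452 − (-36078) = 22626 = 00101100001100010
R = −(22626) = -22626 = 11010011110011110
R = -22626 − 63945 = -86571; wraps to 44501 = 01010110111010101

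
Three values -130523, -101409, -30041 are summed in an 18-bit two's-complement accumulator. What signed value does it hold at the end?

-130523 + (-101409) = -231932 → wraps to 30212 (000111011000000100)
30212 + (-30041) = 171 (000000000010101011)

171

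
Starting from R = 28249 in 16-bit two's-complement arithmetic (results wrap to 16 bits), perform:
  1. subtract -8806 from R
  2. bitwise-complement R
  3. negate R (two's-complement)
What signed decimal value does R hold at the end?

-28480

Start: R = 28249 = 0110111001011001.
R = 28249 − (-8806) = 37055; wraps to -28481 = 1001000010111111
R = NOT 1001000010111111 = 0110111101000000 = 28480
R = −(28480) = -28480 = 1001000011000000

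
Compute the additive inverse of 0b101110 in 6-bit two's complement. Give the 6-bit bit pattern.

Invert: 010001. Add 1: 010010.
Check: 101110 = -18, 010010 = 18.

010010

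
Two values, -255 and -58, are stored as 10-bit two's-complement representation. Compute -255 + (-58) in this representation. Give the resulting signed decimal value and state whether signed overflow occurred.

-255 → 1100000001
-58 → 1111000110
  1100000001
+ 1111000110
= 1011000111  (discard carry-out 1)
Result 1011000111: MSB = 1 → 711 − 1024 = -313.
Both addends are negative and so is the stored result: no signed overflow.

-313; no overflow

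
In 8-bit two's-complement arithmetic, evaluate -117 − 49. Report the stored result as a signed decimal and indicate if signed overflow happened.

-117 → 10001011
49 → 00110001
Subtract via negate-and-add: invert 00110001 + 1 = 11001111 (i.e. -49).
  10001011
+ 11001111
= 01011010  (discard carry-out 1)
Result 01011010: MSB = 0 → value 90.
Both addends (after negating the subtrahend) are negative but the stored result is non-negative: signed overflow. The true value -117 − 49 = -166 lies outside [-128, 127].

90; overflow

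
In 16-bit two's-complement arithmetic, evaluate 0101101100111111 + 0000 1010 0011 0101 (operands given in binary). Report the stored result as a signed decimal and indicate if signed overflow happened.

25972; no overflow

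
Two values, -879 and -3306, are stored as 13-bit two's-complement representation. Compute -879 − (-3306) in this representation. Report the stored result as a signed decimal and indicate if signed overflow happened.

2427; no overflow

-879 → 1110010010001
-3306 → 1001100010110
Subtract via negate-and-add: invert 1001100010110 + 1 = 0110011101010 (i.e. 3306).
  1110010010001
+ 0110011101010
= 0100101111011  (discard carry-out 1)
Result 0100101111011: MSB = 0 → value 2427.
Addends (after negating the subtrahend) have opposite signs, so signed overflow cannot occur.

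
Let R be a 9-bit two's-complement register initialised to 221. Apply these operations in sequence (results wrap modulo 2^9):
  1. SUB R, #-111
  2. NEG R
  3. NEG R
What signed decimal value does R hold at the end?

-180

Start: R = 221 = 011011101.
R = 221 − (-111) = 332; wraps to -180 = 101001100
R = −(-180) = 180 = 010110100
R = −(180) = -180 = 101001100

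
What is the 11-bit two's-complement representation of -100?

|-100| = 100 = 00001100100 in 11 bits.
Invert the bits: 11110011011. Add 1: 11110011100.

11110011100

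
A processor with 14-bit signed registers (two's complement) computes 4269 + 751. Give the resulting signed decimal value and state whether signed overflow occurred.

4269 → 01000010101101
751 → 00001011101111
  01000010101101
+ 00001011101111
= 01001110011100
Result 01001110011100: MSB = 0 → value 5020.
Both addends are non-negative and so is the stored result: no signed overflow.

5020; no overflow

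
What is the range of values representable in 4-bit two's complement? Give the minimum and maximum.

min = -8, max = 7

Minimum: −2^3 = -8.
Maximum: 2^3 − 1 = 7.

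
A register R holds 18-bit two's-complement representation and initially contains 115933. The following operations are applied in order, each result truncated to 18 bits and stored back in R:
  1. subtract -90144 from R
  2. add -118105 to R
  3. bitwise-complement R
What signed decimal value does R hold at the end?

-87973

Start: R = 115933 = 011100010011011101.
R = 115933 − (-90144) = 206077; wraps to -56067 = 110010010011111101
R = -56067 + (-118105) = -174172; wraps to 87972 = 010101011110100100
R = NOT 010101011110100100 = 101010100001011011 = -87973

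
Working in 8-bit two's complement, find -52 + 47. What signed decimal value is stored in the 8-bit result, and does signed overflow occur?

-5; no overflow

-52 → 11001100
47 → 00101111
  11001100
+ 00101111
= 11111011
Result 11111011: MSB = 1 → 251 − 256 = -5.
Addends have opposite signs, so signed overflow cannot occur.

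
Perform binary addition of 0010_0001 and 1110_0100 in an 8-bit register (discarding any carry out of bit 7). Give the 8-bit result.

00000101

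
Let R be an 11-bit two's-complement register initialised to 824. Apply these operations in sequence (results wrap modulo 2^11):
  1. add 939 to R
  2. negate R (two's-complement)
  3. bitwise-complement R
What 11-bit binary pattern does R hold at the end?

11011100010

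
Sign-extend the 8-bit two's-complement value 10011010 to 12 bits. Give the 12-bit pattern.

111110011010

MSB of 10011010 is 1; replicate it into the new high bits.
1111|10011010 → 111110011010 (still -102).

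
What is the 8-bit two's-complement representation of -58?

11000110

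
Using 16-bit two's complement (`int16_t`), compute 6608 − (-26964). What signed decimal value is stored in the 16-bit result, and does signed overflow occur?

-31964; overflow

6608 → 0001100111010000
-26964 → 1001011010101100
Subtract via negate-and-add: invert 1001011010101100 + 1 = 0110100101010100 (i.e. 26964).
  0001100111010000
+ 0110100101010100
= 1000001100100100
Result 1000001100100100: MSB = 1 → 33572 − 65536 = -31964.
Both addends (after negating the subtrahend) are non-negative but the stored result is negative: signed overflow. The true value 6608 − (-26964) = 33572 lies outside [-32768, 32767].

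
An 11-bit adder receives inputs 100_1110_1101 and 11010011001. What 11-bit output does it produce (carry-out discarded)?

  10011101101
+ 11010011001
= 01110000110  (discard carry-out 1)

01110000110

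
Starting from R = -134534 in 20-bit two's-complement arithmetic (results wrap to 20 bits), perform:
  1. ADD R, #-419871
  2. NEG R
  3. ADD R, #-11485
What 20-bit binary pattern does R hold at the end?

10000100100011001000

Start: R = -134534 = 11011111001001111010.
R = -134534 + (-419871) = -554405; wraps to 494171 = 01111000101001011011
R = −(494171) = -494171 = 10000111010110100101
R = -494171 + (-11485) = -505656 = 10000100100011001000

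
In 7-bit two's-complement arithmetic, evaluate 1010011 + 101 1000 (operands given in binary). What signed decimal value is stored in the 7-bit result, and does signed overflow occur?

1010011 = -45 (signed)
101 1000 → 1011000 = -40 (signed)
  1010011
+ 1011000
= 0101011  (discard carry-out 1)
Result 0101011: MSB = 0 → value 43.
Both addends are negative but the stored result is non-negative: signed overflow. The true value -45 + (-40) = -85 lies outside [-64, 63].

43; overflow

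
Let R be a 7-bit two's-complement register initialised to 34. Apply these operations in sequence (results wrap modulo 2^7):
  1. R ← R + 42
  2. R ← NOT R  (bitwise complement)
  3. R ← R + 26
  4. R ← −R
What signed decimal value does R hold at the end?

51

Start: R = 34 = 0100010.
R = 34 + 42 = 76; wraps to -52 = 1001100
R = NOT 1001100 = 0110011 = 51
R = 51 + 26 = 77; wraps to -51 = 1001101
R = −(-51) = 51 = 0110011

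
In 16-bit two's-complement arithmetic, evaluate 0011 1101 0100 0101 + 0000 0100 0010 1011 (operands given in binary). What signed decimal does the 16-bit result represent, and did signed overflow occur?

16752; no overflow

0011 1101 0100 0101 → 0011110101000101 = 15685 (signed)
0000 0100 0010 1011 → 0000010000101011 = 1067 (signed)
  0011110101000101
+ 0000010000101011
= 0100000101110000
Result 0100000101110000: MSB = 0 → value 16752.
Both addends are non-negative and so is the stored result: no signed overflow.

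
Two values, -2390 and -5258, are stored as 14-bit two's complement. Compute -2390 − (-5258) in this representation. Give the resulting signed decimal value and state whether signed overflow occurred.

2868; no overflow

-2390 → 11011010101010
-5258 → 10101101110110
Subtract via negate-and-add: invert 10101101110110 + 1 = 01010010001010 (i.e. 5258).
  11011010101010
+ 01010010001010
= 00101100110100  (discard carry-out 1)
Result 00101100110100: MSB = 0 → value 2868.
Addends (after negating the subtrahend) have opposite signs, so signed overflow cannot occur.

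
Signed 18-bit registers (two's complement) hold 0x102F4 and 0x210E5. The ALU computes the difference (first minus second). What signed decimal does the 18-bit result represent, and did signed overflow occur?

-69105; overflow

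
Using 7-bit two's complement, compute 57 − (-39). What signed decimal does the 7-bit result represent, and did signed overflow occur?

-32; overflow

57 → 0111001
-39 → 1011001
Subtract via negate-and-add: invert 1011001 + 1 = 0100111 (i.e. 39).
  0111001
+ 0100111
= 1100000
Result 1100000: MSB = 1 → 96 − 128 = -32.
Both addends (after negating the subtrahend) are non-negative but the stored result is negative: signed overflow. The true value 57 − (-39) = 96 lies outside [-64, 63].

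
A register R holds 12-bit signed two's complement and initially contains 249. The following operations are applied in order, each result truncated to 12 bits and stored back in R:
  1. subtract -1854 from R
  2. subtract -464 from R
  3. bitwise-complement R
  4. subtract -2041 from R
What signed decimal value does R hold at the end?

Start: R = 249 = 000011111001.
R = 249 − (-1854) = 2103; wraps to -1993 = 100000110111
R = -1993 − (-464) = -1529 = 101000000111
R = NOT 101000000111 = 010111111000 = 1528
R = 1528 − (-2041) = 3569; wraps to -527 = 110111110001

-527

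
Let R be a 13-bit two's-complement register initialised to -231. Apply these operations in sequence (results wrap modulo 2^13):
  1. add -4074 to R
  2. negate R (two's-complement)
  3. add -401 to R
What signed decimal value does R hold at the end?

3904

Start: R = -231 = 1111100011001.
R = -231 + (-4074) = -4305; wraps to 3887 = 0111100101111
R = −(3887) = -3887 = 1000011010001
R = -3887 + (-401) = -4288; wraps to 3904 = 0111101000000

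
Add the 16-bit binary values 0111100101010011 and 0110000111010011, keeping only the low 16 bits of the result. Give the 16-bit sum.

1101101100100110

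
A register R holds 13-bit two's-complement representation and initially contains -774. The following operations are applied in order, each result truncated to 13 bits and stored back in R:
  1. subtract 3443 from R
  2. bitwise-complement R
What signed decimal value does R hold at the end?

Start: R = -774 = 1110011111010.
R = -774 − 3443 = -4217; wraps to 3975 = 0111110000111
R = NOT 0111110000111 = 1000001111000 = -3976

-3976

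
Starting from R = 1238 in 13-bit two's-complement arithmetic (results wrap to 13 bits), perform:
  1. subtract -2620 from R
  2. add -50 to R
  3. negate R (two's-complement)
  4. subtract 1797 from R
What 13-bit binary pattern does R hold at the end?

Start: R = 1238 = 0010011010110.
R = 1238 − (-2620) = 3858 = 0111100010010
R = 3858 + (-50) = 3808 = 0111011100000
R = −(3808) = -3808 = 1000100100000
R = -3808 − 1797 = -5605; wraps to 2587 = 0101000011011

0101000011011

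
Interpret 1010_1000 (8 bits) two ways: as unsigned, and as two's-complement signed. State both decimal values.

Unsigned: 10101000 = 168.
Signed: MSB=1 → 168 − 256 = -88.

unsigned = 168, signed = -88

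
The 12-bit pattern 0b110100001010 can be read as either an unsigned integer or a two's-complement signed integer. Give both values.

unsigned = 3338, signed = -758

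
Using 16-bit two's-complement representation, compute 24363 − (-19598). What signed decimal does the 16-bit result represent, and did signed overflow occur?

-21575; overflow

24363 → 0101111100101011
-19598 → 1011001101110010
Subtract via negate-and-add: invert 1011001101110010 + 1 = 0100110010001110 (i.e. 19598).
  0101111100101011
+ 0100110010001110
= 1010101110111001
Result 1010101110111001: MSB = 1 → 43961 − 65536 = -21575.
Both addends (after negating the subtrahend) are non-negative but the stored result is negative: signed overflow. The true value 24363 − (-19598) = 43961 lies outside [-32768, 32767].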